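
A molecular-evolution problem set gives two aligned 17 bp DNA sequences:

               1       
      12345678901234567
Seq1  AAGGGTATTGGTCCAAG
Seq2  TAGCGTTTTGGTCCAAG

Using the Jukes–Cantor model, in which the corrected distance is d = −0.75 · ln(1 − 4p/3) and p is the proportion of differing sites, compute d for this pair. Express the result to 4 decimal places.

The sequences differ at positions 1 (A/T), 4 (G/C), 7 (A/T).
p = 3/17 = 0.176471.
d = −0.75 · ln(1 − (4/3)·0.176471) = −0.75 · ln(0.764705) = −0.75 · (-0.268265) = 0.2012.

0.2012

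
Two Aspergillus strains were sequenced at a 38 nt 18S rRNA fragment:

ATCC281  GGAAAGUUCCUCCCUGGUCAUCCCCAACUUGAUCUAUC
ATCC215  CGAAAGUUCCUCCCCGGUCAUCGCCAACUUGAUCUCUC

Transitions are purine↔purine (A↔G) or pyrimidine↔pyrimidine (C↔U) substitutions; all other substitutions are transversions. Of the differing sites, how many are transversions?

Mismatches occur at site 1 (G/C, transversion), site 15 (U/C, transition), site 23 (C/G, transversion), site 36 (A/C, transversion).
Of the 4 differences, 1 transition and 3 transversions, so the answer is 3.

3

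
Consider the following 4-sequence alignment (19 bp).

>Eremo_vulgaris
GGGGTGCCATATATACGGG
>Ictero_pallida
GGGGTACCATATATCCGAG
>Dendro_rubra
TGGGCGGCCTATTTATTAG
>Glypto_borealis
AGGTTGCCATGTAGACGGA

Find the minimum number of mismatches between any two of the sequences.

3

Pairwise Hamming distances:
  Eremo_vulgaris vs Ictero_pallida: 3
  Eremo_vulgaris vs Dendro_rubra: 8
  Eremo_vulgaris vs Glypto_borealis: 5
  Ictero_pallida vs Dendro_rubra: 9
  Ictero_pallida vs Glypto_borealis: 8
  Dendro_rubra vs Glypto_borealis: 12
The smallest is 3, between Eremo_vulgaris and Ictero_pallida.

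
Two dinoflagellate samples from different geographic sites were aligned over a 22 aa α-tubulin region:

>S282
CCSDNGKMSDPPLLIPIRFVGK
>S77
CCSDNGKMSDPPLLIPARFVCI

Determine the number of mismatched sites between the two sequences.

The sequences differ at positions 17 (I/A), 21 (G/C), 22 (K/I).
That gives 3 mismatches out of 22 aligned sites, so the Hamming distance is 3.

3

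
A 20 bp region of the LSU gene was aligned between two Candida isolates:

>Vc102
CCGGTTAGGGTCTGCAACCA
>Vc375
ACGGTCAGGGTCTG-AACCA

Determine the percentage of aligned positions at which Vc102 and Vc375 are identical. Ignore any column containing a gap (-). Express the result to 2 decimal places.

89.47%

Excluding the 1 gap column leaves 19 comparable sites.
Mismatches occur at site 1 (C/A), site 6 (T/C).
17 of the 19 comparable sites match, so the percent identity is 17/19 × 100 = 89.47%.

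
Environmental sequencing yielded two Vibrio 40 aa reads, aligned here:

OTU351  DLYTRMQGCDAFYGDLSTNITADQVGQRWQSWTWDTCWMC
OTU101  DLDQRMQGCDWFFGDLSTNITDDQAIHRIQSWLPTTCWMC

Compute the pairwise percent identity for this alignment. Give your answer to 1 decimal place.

70.0%

The sequences differ at positions 3 (Y/D), 4 (T/Q), 11 (A/W), 13 (Y/F), 22 (A/D), 25 (V/A), 26 (G/I), 27 (Q/H), 29 (W/I), 33 (T/L), 34 (W/P), 35 (D/T).
28 of the 40 sites match, so the percent identity is 28/40 × 100 = 70.0%.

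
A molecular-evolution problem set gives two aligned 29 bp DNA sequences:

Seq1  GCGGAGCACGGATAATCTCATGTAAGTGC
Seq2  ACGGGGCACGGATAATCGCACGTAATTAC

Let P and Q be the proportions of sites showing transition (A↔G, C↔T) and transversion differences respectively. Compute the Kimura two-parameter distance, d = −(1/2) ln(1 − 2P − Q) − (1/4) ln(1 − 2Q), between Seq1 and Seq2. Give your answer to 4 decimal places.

0.2485

Mismatches occur at site 1 (G↔A, transition), site 5 (A↔G, transition), site 18 (T↔G, transversion), site 21 (T↔C, transition), site 26 (G↔T, transversion), site 28 (G↔A, transition).
Of the 6 differences, 4 transitions and 2 transversions over 29 sites: P = 4/29 = 0.137931, Q = 2/29 = 0.068966.
d = −0.5·ln(0.655172) − 0.25·ln(0.862068) = −0.5·(-0.422857) − 0.25·(-0.148421) = 0.2485.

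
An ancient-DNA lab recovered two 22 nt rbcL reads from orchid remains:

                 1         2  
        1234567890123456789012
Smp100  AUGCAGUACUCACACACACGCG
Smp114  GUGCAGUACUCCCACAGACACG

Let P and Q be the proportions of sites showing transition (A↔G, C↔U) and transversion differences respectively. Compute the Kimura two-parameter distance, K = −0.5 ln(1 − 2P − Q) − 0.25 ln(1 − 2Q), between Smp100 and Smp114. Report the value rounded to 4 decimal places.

Mismatches occur at site 1 (A→G, transition), site 12 (A→C, transversion), site 17 (C→G, transversion), site 20 (G→A, transition).
Of the 4 differences, 2 transitions and 2 transversions over 22 sites: P = 2/22 = 0.090909, Q = 2/22 = 0.090909.
d = −0.5·ln(0.727273) − 0.25·ln(0.818182) = −0.5·(-0.318453) − 0.25·(-0.200670) = 0.2094.

0.2094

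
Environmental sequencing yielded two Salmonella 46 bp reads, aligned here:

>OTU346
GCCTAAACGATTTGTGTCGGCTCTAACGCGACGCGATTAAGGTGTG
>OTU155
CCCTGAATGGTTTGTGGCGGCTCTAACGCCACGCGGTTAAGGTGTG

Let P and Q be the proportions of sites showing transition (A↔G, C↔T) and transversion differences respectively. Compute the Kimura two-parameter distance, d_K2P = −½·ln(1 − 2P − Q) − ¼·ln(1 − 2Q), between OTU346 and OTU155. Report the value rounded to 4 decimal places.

Differing sites — 1:G/C (Tv); 5:A/G (Ti); 8:C/T (Ti); 10:A/G (Ti); 17:T/G (Tv); 30:G/C (Tv); 36:A/G (Ti).
Of the 7 differences, 4 transitions and 3 transversions over 46 sites: P = 4/46 = 0.086957, Q = 3/46 = 0.065217.
d = −0.5·ln(0.760869) − 0.25·ln(0.869566) = −0.5·(-0.273294) − 0.25·(-0.139761) = 0.1716.

0.1716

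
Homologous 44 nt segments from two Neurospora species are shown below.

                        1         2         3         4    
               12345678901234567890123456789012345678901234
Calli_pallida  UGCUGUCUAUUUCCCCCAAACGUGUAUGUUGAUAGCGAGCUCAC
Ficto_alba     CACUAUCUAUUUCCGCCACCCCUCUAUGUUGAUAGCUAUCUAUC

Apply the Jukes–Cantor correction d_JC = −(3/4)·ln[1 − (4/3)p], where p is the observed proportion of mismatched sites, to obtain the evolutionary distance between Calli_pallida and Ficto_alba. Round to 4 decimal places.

0.3390

Differing sites — 1:U/C; 2:G/A; 5:G/A; 15:C/G; 19:A/C; 20:A/C; 22:G/C; 24:G/C; 37:G/U; 39:G/U; 42:C/A; 43:A/U.
p = 12/44 = 0.272727.
d = −0.75 · ln(1 − (4/3)·0.272727) = −0.75 · ln(0.636364) = −0.75 · (-0.451985) = 0.3390.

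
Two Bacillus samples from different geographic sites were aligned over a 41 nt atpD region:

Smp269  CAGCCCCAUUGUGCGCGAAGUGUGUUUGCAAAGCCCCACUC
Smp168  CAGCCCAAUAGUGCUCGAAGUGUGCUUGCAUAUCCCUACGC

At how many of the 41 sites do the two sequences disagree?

Mismatches occur at site 7 (C→A), site 10 (U→A), site 15 (G→U), site 25 (U→C), site 31 (A→U), site 33 (G→U), site 37 (C→U), site 40 (U→G).
That gives 8 mismatches out of 41 aligned sites, so the Hamming distance is 8.

8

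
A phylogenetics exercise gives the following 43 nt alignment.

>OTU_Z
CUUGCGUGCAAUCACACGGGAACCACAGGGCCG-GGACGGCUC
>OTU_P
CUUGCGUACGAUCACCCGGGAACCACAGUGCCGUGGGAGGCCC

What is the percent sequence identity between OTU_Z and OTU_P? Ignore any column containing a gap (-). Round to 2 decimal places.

Excluding the 1 gap column leaves 42 comparable sites.
Differing sites — 8:G/A; 10:A/G; 16:A/C; 29:G/U; 37:A/G; 38:C/A; 42:U/C.
35 of the 42 comparable sites match, so the percent identity is 35/42 × 100 = 83.33%.

83.33%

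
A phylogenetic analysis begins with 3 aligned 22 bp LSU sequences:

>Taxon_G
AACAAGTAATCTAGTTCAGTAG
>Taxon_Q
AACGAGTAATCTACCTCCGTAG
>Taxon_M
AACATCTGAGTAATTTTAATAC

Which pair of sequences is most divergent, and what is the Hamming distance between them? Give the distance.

13

Pairwise Hamming distances:
  Taxon_G vs Taxon_Q: 4
  Taxon_G vs Taxon_M: 10
  Taxon_Q vs Taxon_M: 13
The largest is 13, between Taxon_Q and Taxon_M.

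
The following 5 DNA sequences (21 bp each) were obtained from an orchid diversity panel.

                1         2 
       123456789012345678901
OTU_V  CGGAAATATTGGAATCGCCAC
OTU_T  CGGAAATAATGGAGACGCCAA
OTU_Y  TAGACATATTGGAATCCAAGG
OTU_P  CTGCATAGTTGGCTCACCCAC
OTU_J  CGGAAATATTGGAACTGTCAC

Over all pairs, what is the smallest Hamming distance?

3

Pairwise Hamming distances:
  OTU_V vs OTU_T: 4
  OTU_V vs OTU_Y: 8
  OTU_V vs OTU_P: 10
  OTU_V vs OTU_J: 3
  OTU_T vs OTU_Y: 11
  OTU_T vs OTU_P: 12
  OTU_T vs OTU_J: 6
  OTU_Y vs OTU_P: 15
  OTU_Y vs OTU_J: 10
  OTU_P vs OTU_J: 10
The smallest is 3, between OTU_V and OTU_J.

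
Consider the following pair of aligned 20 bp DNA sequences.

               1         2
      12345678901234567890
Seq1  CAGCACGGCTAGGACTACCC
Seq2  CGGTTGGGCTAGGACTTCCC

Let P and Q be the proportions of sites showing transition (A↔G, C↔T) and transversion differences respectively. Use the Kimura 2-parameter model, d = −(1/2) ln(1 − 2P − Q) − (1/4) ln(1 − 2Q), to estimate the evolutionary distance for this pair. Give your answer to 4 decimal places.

Mismatches occur at site 2 (A/G, transition), site 4 (C/T, transition), site 5 (A/T, transversion), site 6 (C/G, transversion), site 17 (A/T, transversion).
Of the 5 differences, 2 transitions and 3 transversions over 20 sites: P = 2/20 = 0.100000, Q = 3/20 = 0.150000.
d = −0.5·ln(0.650000) − 0.25·ln(0.700000) = −0.5·(-0.430783) − 0.25·(-0.356675) = 0.3046.

0.3046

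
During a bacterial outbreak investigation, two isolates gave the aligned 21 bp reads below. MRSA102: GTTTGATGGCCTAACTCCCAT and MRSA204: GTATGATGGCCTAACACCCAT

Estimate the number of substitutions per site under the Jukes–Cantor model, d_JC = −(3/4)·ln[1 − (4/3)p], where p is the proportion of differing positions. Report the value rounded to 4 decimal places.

0.1019

Differing sites — 3:T/A; 16:T/A.
p = 2/21 = 0.095238.
d = −0.75 · ln(1 − (4/3)·0.095238) = −0.75 · ln(0.873016) = −0.75 · (-0.135801) = 0.1019.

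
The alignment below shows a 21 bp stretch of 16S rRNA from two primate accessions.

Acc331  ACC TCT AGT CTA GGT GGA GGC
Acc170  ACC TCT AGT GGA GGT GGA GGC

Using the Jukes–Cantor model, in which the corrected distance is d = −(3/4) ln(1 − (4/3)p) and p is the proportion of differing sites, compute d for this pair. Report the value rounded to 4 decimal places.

The sequences differ at positions 10 (C/G), 11 (T/G).
p = 2/21 = 0.095238.
d = −0.75 · ln(1 − (4/3)·0.095238) = −0.75 · ln(0.873016) = −0.75 · (-0.135801) = 0.1019.

0.1019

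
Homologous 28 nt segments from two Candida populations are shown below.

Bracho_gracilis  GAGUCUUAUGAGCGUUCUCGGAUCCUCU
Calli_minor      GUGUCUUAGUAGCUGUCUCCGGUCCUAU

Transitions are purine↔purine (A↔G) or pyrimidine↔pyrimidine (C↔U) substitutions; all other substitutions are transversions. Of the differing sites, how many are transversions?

Differing sites — 2:A/U (Tv); 9:U/G (Tv); 10:G/U (Tv); 14:G/U (Tv); 15:U/G (Tv); 20:G/C (Tv); 22:A/G (Ti); 27:C/A (Tv).
Of the 8 differences, 1 transition and 7 transversions, so the answer is 7.

7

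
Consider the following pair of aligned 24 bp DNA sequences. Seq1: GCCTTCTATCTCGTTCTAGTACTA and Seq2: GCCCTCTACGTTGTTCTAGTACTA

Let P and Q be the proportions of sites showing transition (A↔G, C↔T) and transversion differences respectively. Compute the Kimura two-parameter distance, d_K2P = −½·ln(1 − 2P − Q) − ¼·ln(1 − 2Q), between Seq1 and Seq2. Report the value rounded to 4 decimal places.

0.1942

Differing sites — 4:T/C (Ti); 9:T/C (Ti); 10:C/G (Tv); 12:C/T (Ti).
Of the 4 differences, 3 transitions and 1 transversion over 24 sites: P = 3/24 = 0.125000, Q = 1/24 = 0.041667.
d = −0.5·ln(0.708333) − 0.25·ln(0.916666) = −0.5·(-0.344841) − 0.25·(-0.087012) = 0.1942.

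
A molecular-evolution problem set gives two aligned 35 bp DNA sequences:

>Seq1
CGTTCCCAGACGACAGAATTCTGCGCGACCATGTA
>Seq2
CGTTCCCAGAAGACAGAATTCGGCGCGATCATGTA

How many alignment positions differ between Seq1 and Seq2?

3

The sequences differ at positions 11 (C/A), 22 (T/G), 29 (C/T).
That gives 3 mismatches out of 35 aligned sites, so the Hamming distance is 3.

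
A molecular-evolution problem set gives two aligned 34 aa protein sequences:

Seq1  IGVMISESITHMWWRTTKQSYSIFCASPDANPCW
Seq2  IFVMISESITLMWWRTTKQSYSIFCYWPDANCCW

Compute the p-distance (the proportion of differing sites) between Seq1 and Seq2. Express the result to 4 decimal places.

Mismatches occur at site 2 (G→F), site 11 (H→L), site 26 (A→Y), site 27 (S→W), site 32 (P→C).
There are 5 differences over 34 sites, so p = 5/34 = 0.1471.

0.1471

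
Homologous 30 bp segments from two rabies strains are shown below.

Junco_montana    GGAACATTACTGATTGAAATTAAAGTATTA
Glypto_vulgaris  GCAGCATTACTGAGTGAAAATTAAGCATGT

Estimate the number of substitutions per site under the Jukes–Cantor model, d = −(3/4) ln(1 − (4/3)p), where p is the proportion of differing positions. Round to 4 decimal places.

The sequences differ at positions 2 (G/C), 4 (A/G), 14 (T/G), 20 (T/A), 22 (A/T), 26 (T/C), 29 (T/G), 30 (A/T).
p = 8/30 = 0.266667.
d = −0.75 · ln(1 − (4/3)·0.266667) = −0.75 · ln(0.644444) = −0.75 · (-0.439367) = 0.3295.

0.3295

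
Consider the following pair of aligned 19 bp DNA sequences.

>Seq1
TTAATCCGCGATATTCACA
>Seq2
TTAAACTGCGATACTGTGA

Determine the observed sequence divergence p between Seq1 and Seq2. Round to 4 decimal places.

0.3158

Differing sites — 5:T/A; 7:C/T; 14:T/C; 16:C/G; 17:A/T; 18:C/G.
There are 6 differences over 19 sites, so p = 6/19 = 0.3158.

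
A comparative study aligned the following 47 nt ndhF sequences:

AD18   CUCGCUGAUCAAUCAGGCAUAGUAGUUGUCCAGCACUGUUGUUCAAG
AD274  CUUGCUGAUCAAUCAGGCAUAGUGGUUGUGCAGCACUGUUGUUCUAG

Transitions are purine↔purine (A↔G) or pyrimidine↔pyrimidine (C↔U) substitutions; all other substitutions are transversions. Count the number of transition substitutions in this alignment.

Mismatches occur at site 3 (C→U, transition), site 24 (A→G, transition), site 30 (C→G, transversion), site 45 (A→U, transversion).
Of the 4 differences, 2 transitions and 2 transversions, so the answer is 2.

2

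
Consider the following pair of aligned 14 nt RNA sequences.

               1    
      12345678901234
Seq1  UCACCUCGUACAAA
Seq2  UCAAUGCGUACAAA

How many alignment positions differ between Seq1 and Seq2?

Differing sites — 4:C/A; 5:C/U; 6:U/G.
That gives 3 mismatches out of 14 aligned sites, so the Hamming distance is 3.

3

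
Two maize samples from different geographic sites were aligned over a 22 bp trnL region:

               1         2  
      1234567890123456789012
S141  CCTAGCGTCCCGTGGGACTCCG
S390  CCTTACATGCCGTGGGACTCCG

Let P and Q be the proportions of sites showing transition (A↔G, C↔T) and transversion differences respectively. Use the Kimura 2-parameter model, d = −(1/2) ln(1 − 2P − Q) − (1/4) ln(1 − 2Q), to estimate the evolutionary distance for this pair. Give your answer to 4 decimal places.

0.2094

The sequences differ at positions 4 (A/T, transversion), 5 (G/A, transition), 7 (G/A, transition), 9 (C/G, transversion).
Of the 4 differences, 2 transitions and 2 transversions over 22 sites: P = 2/22 = 0.090909, Q = 2/22 = 0.090909.
d = −0.5·ln(0.727273) − 0.25·ln(0.818182) = −0.5·(-0.318453) − 0.25·(-0.200670) = 0.2094.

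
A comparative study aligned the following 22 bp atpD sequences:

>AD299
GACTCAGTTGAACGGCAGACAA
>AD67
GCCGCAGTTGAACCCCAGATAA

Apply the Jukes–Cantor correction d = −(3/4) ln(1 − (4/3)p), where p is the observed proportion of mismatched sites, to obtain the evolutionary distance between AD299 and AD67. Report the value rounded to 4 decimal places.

0.2708

Mismatches occur at site 2 (A↔C), site 4 (T↔G), site 14 (G↔C), site 15 (G↔C), site 20 (C↔T).
p = 5/22 = 0.227273.
d = −0.75 · ln(1 − (4/3)·0.227273) = −0.75 · ln(0.696969) = −0.75 · (-0.361014) = 0.2708.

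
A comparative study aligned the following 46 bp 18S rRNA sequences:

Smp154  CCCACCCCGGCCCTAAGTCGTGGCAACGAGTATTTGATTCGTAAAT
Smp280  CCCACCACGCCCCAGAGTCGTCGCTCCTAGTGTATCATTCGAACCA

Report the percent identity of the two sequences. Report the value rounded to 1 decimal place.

67.4%

Differing sites — 7:C/A; 10:G/C; 14:T/A; 15:A/G; 22:G/C; 25:A/T; 26:A/C; 28:G/T; 32:A/G; 34:T/A; 36:G/C; 42:T/A; 44:A/C; 45:A/C; 46:T/A.
31 of the 46 sites match, so the percent identity is 31/46 × 100 = 67.4%.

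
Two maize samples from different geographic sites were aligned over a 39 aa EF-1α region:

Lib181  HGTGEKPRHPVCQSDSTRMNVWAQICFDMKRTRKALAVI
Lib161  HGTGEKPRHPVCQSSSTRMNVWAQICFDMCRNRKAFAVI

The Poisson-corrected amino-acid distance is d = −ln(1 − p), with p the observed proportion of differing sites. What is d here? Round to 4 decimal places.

0.1082

Differing sites — 15:D/S; 30:K/C; 32:T/N; 36:L/F.
p = 4/39 = 0.102564.
d = −ln(1 − 0.102564) = −ln(0.897436) = 0.1082.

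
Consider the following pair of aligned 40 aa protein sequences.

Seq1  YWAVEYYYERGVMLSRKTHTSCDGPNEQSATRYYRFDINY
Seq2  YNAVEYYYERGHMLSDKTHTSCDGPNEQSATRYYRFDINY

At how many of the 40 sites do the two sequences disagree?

The sequences differ at positions 2 (W/N), 12 (V/H), 16 (R/D).
That gives 3 mismatches out of 40 aligned sites, so the Hamming distance is 3.

3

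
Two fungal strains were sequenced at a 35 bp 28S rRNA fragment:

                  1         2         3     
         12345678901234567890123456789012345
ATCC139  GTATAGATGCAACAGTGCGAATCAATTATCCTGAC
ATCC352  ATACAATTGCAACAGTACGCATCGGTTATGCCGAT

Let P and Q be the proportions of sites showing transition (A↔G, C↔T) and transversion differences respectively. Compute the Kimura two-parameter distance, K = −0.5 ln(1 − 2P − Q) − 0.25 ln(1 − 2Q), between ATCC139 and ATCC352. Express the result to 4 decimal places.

Differing sites — 1:G/A (Ti); 4:T/C (Ti); 6:G/A (Ti); 7:A/T (Tv); 17:G/A (Ti); 20:A/C (Tv); 24:A/G (Ti); 25:A/G (Ti); 30:C/G (Tv); 32:T/C (Ti); 35:C/T (Ti).
Of the 11 differences, 8 transitions and 3 transversions over 35 sites: P = 8/35 = 0.228571, Q = 3/35 = 0.085714.
d = −0.5·ln(0.457144) − 0.25·ln(0.828572) = −0.5·(-0.782757) − 0.25·(-0.188052) = 0.4384.

0.4384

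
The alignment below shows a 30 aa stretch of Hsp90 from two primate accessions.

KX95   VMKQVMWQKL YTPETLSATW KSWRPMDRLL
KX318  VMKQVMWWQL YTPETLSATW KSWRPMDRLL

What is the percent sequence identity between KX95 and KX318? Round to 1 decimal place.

93.3%

Differing sites — 8:Q/W; 9:K/Q.
28 of the 30 sites match, so the percent identity is 28/30 × 100 = 93.3%.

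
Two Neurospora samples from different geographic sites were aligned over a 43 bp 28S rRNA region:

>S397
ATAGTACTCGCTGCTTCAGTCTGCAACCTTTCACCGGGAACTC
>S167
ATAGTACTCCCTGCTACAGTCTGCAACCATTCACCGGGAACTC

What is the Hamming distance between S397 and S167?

3

The sequences differ at positions 10 (G/C), 16 (T/A), 29 (T/A).
That gives 3 mismatches out of 43 aligned sites, so the Hamming distance is 3.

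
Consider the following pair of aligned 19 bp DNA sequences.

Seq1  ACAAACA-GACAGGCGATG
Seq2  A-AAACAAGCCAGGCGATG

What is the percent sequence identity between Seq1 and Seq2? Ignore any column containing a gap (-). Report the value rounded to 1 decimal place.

Excluding the 2 gap columns leaves 17 comparable sites.
A single mismatch occurs at site 10 (A↔C).
16 of the 17 comparable sites match, so the percent identity is 16/17 × 100 = 94.1%.

94.1%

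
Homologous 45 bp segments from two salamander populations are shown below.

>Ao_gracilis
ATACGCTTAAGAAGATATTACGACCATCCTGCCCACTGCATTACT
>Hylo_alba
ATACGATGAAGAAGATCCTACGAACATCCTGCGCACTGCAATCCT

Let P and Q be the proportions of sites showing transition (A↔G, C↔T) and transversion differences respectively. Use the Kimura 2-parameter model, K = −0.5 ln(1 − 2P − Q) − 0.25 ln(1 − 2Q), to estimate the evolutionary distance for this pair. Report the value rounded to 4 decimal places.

0.2047

Mismatches occur at site 6 (C↔A, transversion), site 8 (T↔G, transversion), site 17 (A↔C, transversion), site 18 (T↔C, transition), site 24 (C↔A, transversion), site 33 (C↔G, transversion), site 41 (T↔A, transversion), site 43 (A↔C, transversion).
Of the 8 differences, 1 transition and 7 transversions over 45 sites: P = 1/45 = 0.022222, Q = 7/45 = 0.155556.
d = −0.5·ln(0.800000) − 0.25·ln(0.688888) = −0.5·(-0.223144) − 0.25·(-0.372677) = 0.2047.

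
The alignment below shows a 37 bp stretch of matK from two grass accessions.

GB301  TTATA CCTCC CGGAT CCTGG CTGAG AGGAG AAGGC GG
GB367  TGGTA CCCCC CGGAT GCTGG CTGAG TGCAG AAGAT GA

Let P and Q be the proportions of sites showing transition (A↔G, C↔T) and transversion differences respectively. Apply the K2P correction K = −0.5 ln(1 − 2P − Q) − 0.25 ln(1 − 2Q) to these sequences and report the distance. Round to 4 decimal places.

0.2986

Differing sites — 2:T/G (Tv); 3:A/G (Ti); 8:T/C (Ti); 16:C/G (Tv); 26:A/T (Tv); 28:G/C (Tv); 34:G/A (Ti); 35:C/T (Ti); 37:G/A (Ti).
Of the 9 differences, 5 transitions and 4 transversions over 37 sites: P = 5/37 = 0.135135, Q = 4/37 = 0.108108.
d = −0.5·ln(0.621622) − 0.25·ln(0.783784) = −0.5·(-0.475423) − 0.25·(-0.243622) = 0.2986.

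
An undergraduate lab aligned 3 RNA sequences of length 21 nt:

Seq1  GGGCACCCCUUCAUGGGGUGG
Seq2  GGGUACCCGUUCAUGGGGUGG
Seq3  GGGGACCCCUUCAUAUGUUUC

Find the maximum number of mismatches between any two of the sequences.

Pairwise Hamming distances:
  Seq1 vs Seq2: 2
  Seq1 vs Seq3: 6
  Seq2 vs Seq3: 7
The largest is 7, between Seq2 and Seq3.

7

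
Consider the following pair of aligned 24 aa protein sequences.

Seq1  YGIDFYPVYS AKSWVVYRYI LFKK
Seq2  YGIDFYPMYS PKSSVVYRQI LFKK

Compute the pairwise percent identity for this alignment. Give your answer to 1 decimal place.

Mismatches occur at site 8 (V/M), site 11 (A/P), site 14 (W/S), site 19 (Y/Q).
20 of the 24 sites match, so the percent identity is 20/24 × 100 = 83.3%.

83.3%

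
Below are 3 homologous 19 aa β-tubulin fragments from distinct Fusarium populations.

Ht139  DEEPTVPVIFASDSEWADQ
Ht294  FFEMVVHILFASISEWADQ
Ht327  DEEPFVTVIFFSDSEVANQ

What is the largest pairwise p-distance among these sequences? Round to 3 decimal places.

Pairwise Hamming distances:
  Ht139 vs Ht294: 8
  Ht139 vs Ht327: 5
  Ht294 vs Ht327: 11
The largest is 11 mismatches, between Ht294 and Ht327; p = 11/19 = 0.579.

0.579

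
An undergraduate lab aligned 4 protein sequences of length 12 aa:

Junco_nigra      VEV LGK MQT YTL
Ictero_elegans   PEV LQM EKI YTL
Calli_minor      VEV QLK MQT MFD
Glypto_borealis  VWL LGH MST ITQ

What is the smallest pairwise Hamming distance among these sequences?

Pairwise Hamming distances:
  Junco_nigra vs Ictero_elegans: 6
  Junco_nigra vs Calli_minor: 5
  Junco_nigra vs Glypto_borealis: 6
  Ictero_elegans vs Calli_minor: 10
  Ictero_elegans vs Glypto_borealis: 10
  Calli_minor vs Glypto_borealis: 9
The smallest is 5, between Junco_nigra and Calli_minor.

5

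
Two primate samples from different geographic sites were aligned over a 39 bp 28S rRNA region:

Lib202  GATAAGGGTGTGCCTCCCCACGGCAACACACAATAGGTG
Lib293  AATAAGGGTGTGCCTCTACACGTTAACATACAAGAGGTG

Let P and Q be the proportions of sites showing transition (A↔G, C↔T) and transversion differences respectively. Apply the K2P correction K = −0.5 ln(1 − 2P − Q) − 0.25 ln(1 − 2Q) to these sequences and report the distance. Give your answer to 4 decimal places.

0.2074

Differing sites — 1:G/A (Ti); 17:C/T (Ti); 18:C/A (Tv); 23:G/T (Tv); 24:C/T (Ti); 29:C/T (Ti); 34:T/G (Tv).
Of the 7 differences, 4 transitions and 3 transversions over 39 sites: P = 4/39 = 0.102564, Q = 3/39 = 0.076923.
d = −0.5·ln(0.717949) − 0.25·ln(0.846154) = −0.5·(-0.331357) − 0.25·(-0.167054) = 0.2074.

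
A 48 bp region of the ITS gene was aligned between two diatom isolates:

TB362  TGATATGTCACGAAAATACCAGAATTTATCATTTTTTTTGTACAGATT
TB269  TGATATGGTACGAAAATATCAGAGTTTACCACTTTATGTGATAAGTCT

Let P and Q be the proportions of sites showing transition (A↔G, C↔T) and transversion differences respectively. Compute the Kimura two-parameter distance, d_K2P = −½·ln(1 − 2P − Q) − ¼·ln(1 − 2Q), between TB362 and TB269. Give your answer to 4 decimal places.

0.3382

Differing sites — 8:T/G (Tv); 9:C/T (Ti); 19:C/T (Ti); 24:A/G (Ti); 29:T/C (Ti); 32:T/C (Ti); 36:T/A (Tv); 38:T/G (Tv); 41:T/A (Tv); 42:A/T (Tv); 43:C/A (Tv); 46:A/T (Tv); 47:T/C (Ti).
Of the 13 differences, 6 transitions and 7 transversions over 48 sites: P = 6/48 = 0.125000, Q = 7/48 = 0.145833.
d = −0.5·ln(0.604167) − 0.25·ln(0.708334) = −0.5·(-0.503905) − 0.25·(-0.344840) = 0.3382.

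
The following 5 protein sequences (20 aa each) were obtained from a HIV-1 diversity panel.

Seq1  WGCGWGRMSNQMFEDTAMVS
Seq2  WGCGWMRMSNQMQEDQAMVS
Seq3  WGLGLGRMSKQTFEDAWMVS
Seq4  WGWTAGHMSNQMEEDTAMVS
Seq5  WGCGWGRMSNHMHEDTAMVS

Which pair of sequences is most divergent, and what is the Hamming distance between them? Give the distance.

Pairwise Hamming distances:
  Seq1 vs Seq2: 3
  Seq1 vs Seq3: 6
  Seq1 vs Seq4: 5
  Seq1 vs Seq5: 2
  Seq2 vs Seq3: 8
  Seq2 vs Seq4: 7
  Seq2 vs Seq5: 4
  Seq3 vs Seq4: 9
  Seq3 vs Seq5: 8
  Seq4 vs Seq5: 6
The largest is 9, between Seq3 and Seq4.

9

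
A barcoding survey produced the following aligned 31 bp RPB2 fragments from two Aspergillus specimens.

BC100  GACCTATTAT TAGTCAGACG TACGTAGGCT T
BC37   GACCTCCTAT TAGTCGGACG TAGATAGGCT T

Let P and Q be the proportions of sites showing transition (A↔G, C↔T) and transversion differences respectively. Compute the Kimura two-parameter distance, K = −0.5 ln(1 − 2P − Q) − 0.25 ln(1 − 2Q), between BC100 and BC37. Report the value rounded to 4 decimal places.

Differing sites — 6:A/C (Tv); 7:T/C (Ti); 16:A/G (Ti); 23:C/G (Tv); 24:G/A (Ti).
Of the 5 differences, 3 transitions and 2 transversions over 31 sites: P = 3/31 = 0.096774, Q = 2/31 = 0.064516.
d = −0.5·ln(0.741936) − 0.25·ln(0.870968) = −0.5·(-0.298492) − 0.25·(-0.138150) = 0.1838.

0.1838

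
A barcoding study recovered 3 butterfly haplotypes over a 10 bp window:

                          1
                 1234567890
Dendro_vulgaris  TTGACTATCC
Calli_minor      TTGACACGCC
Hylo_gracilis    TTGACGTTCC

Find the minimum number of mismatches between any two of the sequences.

2

Pairwise Hamming distances:
  Dendro_vulgaris vs Calli_minor: 3
  Dendro_vulgaris vs Hylo_gracilis: 2
  Calli_minor vs Hylo_gracilis: 3
The smallest is 2, between Dendro_vulgaris and Hylo_gracilis.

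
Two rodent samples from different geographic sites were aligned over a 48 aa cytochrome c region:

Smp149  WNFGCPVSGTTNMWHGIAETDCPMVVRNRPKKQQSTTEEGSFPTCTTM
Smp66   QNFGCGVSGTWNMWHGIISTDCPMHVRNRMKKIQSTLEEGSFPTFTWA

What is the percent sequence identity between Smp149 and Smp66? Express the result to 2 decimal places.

75.00%

Differing sites — 1:W/Q; 6:P/G; 11:T/W; 18:A/I; 19:E/S; 25:V/H; 30:P/M; 33:Q/I; 37:T/L; 45:C/F; 47:T/W; 48:M/A.
36 of the 48 sites match, so the percent identity is 36/48 × 100 = 75.00%.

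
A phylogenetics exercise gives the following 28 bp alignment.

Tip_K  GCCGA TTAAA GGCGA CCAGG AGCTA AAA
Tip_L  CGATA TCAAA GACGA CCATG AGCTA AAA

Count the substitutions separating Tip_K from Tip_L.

7

The sequences differ at positions 1 (G/C), 2 (C/G), 3 (C/A), 4 (G/T), 7 (T/C), 12 (G/A), 19 (G/T).
That gives 7 mismatches out of 28 aligned sites, so the Hamming distance is 7.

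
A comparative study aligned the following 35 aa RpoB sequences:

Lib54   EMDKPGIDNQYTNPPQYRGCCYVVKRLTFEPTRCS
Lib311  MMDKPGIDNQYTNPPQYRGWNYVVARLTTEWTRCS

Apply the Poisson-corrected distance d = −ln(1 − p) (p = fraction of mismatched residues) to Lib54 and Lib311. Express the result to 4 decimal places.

0.1881

Differing sites — 1:E/M; 20:C/W; 21:C/N; 25:K/A; 29:F/T; 31:P/W.
p = 6/35 = 0.171429.
d = −ln(1 − 0.171429) = −ln(0.828571) = 0.1881.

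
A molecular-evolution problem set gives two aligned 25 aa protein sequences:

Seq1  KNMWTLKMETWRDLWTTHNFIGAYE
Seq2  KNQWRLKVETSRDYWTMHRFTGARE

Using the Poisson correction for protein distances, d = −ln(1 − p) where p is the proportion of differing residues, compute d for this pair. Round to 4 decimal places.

The sequences differ at positions 3 (M/Q), 5 (T/R), 8 (M/V), 11 (W/S), 14 (L/Y), 17 (T/M), 19 (N/R), 21 (I/T), 24 (Y/R).
p = 9/25 = 0.360000.
d = −ln(1 − 0.360000) = −ln(0.640000) = 0.4463.

0.4463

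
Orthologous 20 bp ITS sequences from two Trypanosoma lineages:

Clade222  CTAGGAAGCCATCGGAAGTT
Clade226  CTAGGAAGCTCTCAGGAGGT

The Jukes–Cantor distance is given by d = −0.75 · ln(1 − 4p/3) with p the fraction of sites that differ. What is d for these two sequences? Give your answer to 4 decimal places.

Mismatches occur at site 10 (C→T), site 11 (A→C), site 14 (G→A), site 16 (A→G), site 19 (T→G).
p = 5/20 = 0.250000.
d = −0.75 · ln(1 − (4/3)·0.250000) = −0.75 · ln(0.666667) = −0.75 · (-0.405465) = 0.3041.

0.3041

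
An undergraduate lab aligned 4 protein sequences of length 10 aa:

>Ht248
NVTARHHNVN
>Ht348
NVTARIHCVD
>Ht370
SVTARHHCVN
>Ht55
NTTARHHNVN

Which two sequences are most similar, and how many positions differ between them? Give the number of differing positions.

Pairwise Hamming distances:
  Ht248 vs Ht348: 3
  Ht248 vs Ht370: 2
  Ht248 vs Ht55: 1
  Ht348 vs Ht370: 3
  Ht348 vs Ht55: 4
  Ht370 vs Ht55: 3
The smallest is 1, between Ht248 and Ht55.

1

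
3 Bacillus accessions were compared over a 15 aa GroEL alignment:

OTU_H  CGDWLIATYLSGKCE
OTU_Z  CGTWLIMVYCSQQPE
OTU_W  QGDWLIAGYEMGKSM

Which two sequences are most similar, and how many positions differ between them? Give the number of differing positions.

Pairwise Hamming distances:
  OTU_H vs OTU_Z: 7
  OTU_H vs OTU_W: 6
  OTU_Z vs OTU_W: 10
The smallest is 6, between OTU_H and OTU_W.

6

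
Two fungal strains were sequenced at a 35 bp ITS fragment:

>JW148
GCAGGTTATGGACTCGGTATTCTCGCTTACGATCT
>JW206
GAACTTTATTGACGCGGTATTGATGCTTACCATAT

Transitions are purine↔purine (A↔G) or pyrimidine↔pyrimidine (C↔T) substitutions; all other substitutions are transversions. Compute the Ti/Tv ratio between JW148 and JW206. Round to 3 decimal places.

Differing sites — 2:C/A (Tv); 4:G/C (Tv); 5:G/T (Tv); 10:G/T (Tv); 14:T/G (Tv); 22:C/G (Tv); 23:T/A (Tv); 24:C/T (Ti); 31:G/C (Tv); 34:C/A (Tv).
Of the 10 differences, 1 transition and 9 transversions, so Ti/Tv = 1/9 = 0.111.

0.111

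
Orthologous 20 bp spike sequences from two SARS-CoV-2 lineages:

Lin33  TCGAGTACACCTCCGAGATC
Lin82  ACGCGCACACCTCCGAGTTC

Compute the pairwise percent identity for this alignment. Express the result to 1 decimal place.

80.0%

Mismatches occur at site 1 (T→A), site 4 (A→C), site 6 (T→C), site 18 (A→T).
16 of the 20 sites match, so the percent identity is 16/20 × 100 = 80.0%.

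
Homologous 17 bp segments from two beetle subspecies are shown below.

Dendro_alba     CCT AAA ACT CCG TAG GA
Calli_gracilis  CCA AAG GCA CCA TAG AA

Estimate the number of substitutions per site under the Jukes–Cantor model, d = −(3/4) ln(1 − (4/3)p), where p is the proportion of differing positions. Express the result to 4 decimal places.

0.4770

Differing sites — 3:T/A; 6:A/G; 7:A/G; 9:T/A; 12:G/A; 16:G/A.
p = 6/17 = 0.352941.
d = −0.75 · ln(1 − (4/3)·0.352941) = −0.75 · ln(0.529412) = −0.75 · (-0.635988) = 0.4770.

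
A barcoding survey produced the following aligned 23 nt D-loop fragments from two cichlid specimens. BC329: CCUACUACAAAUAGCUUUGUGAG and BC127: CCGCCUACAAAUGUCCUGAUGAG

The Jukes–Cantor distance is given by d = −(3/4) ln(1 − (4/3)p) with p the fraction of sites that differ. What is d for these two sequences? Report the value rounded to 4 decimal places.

0.3904

Mismatches occur at site 3 (U↔G), site 4 (A↔C), site 13 (A↔G), site 14 (G↔U), site 16 (U↔C), site 18 (U↔G), site 19 (G↔A).
p = 7/23 = 0.304348.
d = −0.75 · ln(1 − (4/3)·0.304348) = −0.75 · ln(0.594203) = −0.75 · (-0.520534) = 0.3904.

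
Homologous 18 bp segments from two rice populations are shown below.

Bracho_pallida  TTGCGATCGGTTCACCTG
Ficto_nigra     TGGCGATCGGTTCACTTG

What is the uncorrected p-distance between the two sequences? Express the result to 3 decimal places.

The sequences differ at positions 2 (T/G), 16 (C/T).
There are 2 differences over 18 sites, so p = 2/18 = 0.111.

0.111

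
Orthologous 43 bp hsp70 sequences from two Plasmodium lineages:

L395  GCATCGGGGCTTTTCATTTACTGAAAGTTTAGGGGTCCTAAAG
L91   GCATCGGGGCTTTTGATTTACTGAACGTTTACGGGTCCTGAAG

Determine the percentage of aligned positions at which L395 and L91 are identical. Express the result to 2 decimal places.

90.70%

Differing sites — 15:C/G; 26:A/C; 32:G/C; 40:A/G.
39 of the 43 sites match, so the percent identity is 39/43 × 100 = 90.70%.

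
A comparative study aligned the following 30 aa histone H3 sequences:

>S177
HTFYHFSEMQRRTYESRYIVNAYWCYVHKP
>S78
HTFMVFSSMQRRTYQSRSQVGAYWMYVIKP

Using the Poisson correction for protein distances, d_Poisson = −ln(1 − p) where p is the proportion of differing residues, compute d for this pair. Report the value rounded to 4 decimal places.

0.3567

Mismatches occur at site 4 (Y↔M), site 5 (H↔V), site 8 (E↔S), site 15 (E↔Q), site 18 (Y↔S), site 19 (I↔Q), site 21 (N↔G), site 25 (C↔M), site 28 (H↔I).
p = 9/30 = 0.300000.
d = −ln(1 − 0.300000) = −ln(0.700000) = 0.3567.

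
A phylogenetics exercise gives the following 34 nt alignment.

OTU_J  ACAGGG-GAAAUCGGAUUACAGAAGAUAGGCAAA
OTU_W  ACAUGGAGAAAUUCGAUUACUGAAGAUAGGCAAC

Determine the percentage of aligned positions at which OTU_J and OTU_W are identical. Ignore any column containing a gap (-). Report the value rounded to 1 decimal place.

Excluding the 1 gap column leaves 33 comparable sites.
The sequences differ at positions 4 (G/U), 13 (C/U), 14 (G/C), 21 (A/U), 34 (A/C).
28 of the 33 comparable sites match, so the percent identity is 28/33 × 100 = 84.8%.

84.8%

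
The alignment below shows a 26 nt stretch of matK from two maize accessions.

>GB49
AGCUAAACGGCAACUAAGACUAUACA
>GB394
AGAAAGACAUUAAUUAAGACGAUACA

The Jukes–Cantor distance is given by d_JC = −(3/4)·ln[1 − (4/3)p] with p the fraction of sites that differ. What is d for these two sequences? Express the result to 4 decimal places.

0.3961

Mismatches occur at site 3 (C/A), site 4 (U/A), site 6 (A/G), site 9 (G/A), site 10 (G/U), site 11 (C/U), site 14 (C/U), site 21 (U/G).
p = 8/26 = 0.307692.
d = −0.75 · ln(1 − (4/3)·0.307692) = −0.75 · ln(0.589744) = −0.75 · (-0.528067) = 0.3961.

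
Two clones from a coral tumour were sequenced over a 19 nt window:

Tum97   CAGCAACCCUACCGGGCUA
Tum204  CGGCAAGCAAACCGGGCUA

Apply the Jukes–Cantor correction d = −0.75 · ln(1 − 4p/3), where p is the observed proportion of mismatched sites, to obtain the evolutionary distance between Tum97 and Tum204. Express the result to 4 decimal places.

Differing sites — 2:A/G; 7:C/G; 9:C/A; 10:U/A.
p = 4/19 = 0.210526.
d = −0.75 · ln(1 − (4/3)·0.210526) = −0.75 · ln(0.719299) = −0.75 · (-0.329478) = 0.2471.

0.2471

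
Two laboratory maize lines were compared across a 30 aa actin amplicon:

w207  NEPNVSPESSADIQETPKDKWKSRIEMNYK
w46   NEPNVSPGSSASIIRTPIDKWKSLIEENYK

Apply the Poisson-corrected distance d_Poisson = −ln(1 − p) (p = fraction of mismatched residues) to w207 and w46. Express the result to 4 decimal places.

0.2657

Mismatches occur at site 8 (E→G), site 12 (D→S), site 14 (Q→I), site 15 (E→R), site 18 (K→I), site 24 (R→L), site 27 (M→E).
p = 7/30 = 0.233333.
d = −ln(1 − 0.233333) = −ln(0.766667) = 0.2657.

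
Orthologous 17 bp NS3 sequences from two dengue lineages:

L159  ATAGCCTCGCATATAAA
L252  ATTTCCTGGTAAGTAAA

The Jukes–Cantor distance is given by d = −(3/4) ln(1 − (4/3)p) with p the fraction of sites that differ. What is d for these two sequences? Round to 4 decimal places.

Differing sites — 3:A/T; 4:G/T; 8:C/G; 10:C/T; 12:T/A; 13:A/G.
p = 6/17 = 0.352941.
d = −0.75 · ln(1 − (4/3)·0.352941) = −0.75 · ln(0.529412) = −0.75 · (-0.635988) = 0.4770.

0.4770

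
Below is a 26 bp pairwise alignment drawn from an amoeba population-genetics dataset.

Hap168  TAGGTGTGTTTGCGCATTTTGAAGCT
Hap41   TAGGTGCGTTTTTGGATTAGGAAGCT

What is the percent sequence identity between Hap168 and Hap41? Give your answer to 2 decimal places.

The sequences differ at positions 7 (T/C), 12 (G/T), 13 (C/T), 15 (C/G), 19 (T/A), 20 (T/G).
20 of the 26 sites match, so the percent identity is 20/26 × 100 = 76.92%.

76.92%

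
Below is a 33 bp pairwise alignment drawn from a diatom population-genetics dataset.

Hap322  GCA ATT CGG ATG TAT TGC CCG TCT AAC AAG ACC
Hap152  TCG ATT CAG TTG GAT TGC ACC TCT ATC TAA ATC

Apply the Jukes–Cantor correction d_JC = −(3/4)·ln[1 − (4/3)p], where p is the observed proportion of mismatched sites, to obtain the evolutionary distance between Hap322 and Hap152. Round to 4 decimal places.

Mismatches occur at site 1 (G→T), site 3 (A→G), site 8 (G→A), site 10 (A→T), site 13 (T→G), site 19 (C→A), site 21 (G→C), site 26 (A→T), site 28 (A→T), site 30 (G→A), site 32 (C→T).
p = 11/33 = 0.333333.
d = −0.75 · ln(1 − (4/3)·0.333333) = −0.75 · ln(0.555556) = −0.75 · (-0.587786) = 0.4408.

0.4408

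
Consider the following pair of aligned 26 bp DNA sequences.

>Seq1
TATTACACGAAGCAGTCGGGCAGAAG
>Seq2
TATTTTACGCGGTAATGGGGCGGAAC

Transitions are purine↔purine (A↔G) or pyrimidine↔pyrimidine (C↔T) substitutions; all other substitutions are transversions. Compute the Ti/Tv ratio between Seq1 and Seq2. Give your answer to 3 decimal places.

1.250

Mismatches occur at site 5 (A/T, transversion), site 6 (C/T, transition), site 10 (A/C, transversion), site 11 (A/G, transition), site 13 (C/T, transition), site 15 (G/A, transition), site 17 (C/G, transversion), site 22 (A/G, transition), site 26 (G/C, transversion).
Of the 9 differences, 5 transitions and 4 transversions, so Ti/Tv = 5/4 = 1.250.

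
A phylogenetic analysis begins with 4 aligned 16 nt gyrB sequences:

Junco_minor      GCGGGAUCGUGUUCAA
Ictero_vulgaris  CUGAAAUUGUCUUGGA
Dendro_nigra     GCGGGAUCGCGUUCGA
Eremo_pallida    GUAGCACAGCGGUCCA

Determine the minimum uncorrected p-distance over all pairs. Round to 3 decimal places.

0.125

Pairwise Hamming distances:
  Junco_minor vs Ictero_vulgaris: 8
  Junco_minor vs Dendro_nigra: 2
  Junco_minor vs Eremo_pallida: 8
  Ictero_vulgaris vs Dendro_nigra: 8
  Ictero_vulgaris vs Eremo_pallida: 11
  Dendro_nigra vs Eremo_pallida: 7
The smallest is 2 mismatches, between Junco_minor and Dendro_nigra; p = 2/16 = 0.125.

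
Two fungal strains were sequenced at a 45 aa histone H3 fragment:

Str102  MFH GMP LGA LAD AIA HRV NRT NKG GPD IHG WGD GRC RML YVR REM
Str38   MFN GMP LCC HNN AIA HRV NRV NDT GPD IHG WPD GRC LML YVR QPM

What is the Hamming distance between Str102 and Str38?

13

The sequences differ at positions 3 (H/N), 8 (G/C), 9 (A/C), 10 (L/H), 11 (A/N), 12 (D/N), 21 (T/V), 23 (K/D), 24 (G/T), 32 (G/P), 37 (R/L), 43 (R/Q), 44 (E/P).
That gives 13 mismatches out of 45 aligned sites, so the Hamming distance is 13.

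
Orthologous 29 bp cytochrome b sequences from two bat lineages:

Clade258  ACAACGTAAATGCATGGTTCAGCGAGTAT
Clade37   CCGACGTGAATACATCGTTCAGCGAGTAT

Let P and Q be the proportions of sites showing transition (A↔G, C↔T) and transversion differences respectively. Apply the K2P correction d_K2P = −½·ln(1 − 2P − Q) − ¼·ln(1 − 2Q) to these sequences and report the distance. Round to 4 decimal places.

Mismatches occur at site 1 (A↔C, transversion), site 3 (A↔G, transition), site 8 (A↔G, transition), site 12 (G↔A, transition), site 16 (G↔C, transversion).
Of the 5 differences, 3 transitions and 2 transversions over 29 sites: P = 3/29 = 0.103448, Q = 2/29 = 0.068966.
d = −0.5·ln(0.724138) − 0.25·ln(0.862068) = −0.5·(-0.322773) − 0.25·(-0.148421) = 0.1985.

0.1985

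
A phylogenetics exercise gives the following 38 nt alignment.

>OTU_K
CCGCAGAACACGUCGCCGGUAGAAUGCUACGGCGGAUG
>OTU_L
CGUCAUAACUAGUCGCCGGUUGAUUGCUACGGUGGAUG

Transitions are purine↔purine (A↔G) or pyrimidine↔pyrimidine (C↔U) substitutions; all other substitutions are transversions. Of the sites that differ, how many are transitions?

1

Differing sites — 2:C/G (Tv); 3:G/U (Tv); 6:G/U (Tv); 10:A/U (Tv); 11:C/A (Tv); 21:A/U (Tv); 24:A/U (Tv); 33:C/U (Ti).
Of the 8 differences, 1 transition and 7 transversions, so the answer is 1.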